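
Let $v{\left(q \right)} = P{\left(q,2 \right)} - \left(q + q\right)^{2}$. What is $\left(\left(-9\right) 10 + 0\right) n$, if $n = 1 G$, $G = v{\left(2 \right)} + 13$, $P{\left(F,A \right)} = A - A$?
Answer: $270$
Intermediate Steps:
$P{\left(F,A \right)} = 0$
$v{\left(q \right)} = - 4 q^{2}$ ($v{\left(q \right)} = 0 - \left(q + q\right)^{2} = 0 - \left(2 q\right)^{2} = 0 - 4 q^{2} = - 4 q^{2}$)
$G = -3$ ($G = - 4 \cdot 2^{2} + 13 = \left(-4\right) 4 + 13 = -16 + 13 = -3$)
$n = -3$ ($n = 1 \left(-3\right) = -3$)
$\left(\left(-9\right) 10 + 0\right) n = \left(\left(-9\right) 10 + 0\right) \left(-3\right) = \left(-90 + 0\right) \left(-3\right) = \left(-90\right) \left(-3\right) = 270$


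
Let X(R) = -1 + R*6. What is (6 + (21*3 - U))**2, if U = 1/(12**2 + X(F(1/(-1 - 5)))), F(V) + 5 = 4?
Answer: 89340304/18769 ≈ 4760.0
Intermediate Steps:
F(V) = -1 (F(V) = -5 + 4 = -1)
X(R) = -1 + 6*R
U = 1/137 (U = 1/(12**2 + (-1 + 6*(-1))) = 1/(144 + (-1 - 6)) = 1/(144 - 7) = 1/137 ≈ 0.0072993)
(6 + (21*3 - U))**2 = (6 + (21*3 - 1*1/137))**2 = (6 + (63 - 1/137))**2 = (6 + 8630/137)**2 = (9452/137)**2 = 89340304/18769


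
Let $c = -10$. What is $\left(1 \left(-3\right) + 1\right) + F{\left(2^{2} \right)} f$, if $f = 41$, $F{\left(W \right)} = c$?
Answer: $-412$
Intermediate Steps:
$F{\left(W \right)} = -10$
$\left(1 \left(-3\right) + 1\right) + F{\left(2^{2} \right)} f = \left(1 \left(-3\right) + 1\right) - 410 = \left(-3 + 1\right) - 410 = -2 - 410 = -412$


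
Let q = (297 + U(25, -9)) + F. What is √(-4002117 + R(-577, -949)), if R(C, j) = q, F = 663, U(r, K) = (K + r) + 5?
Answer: 4*I*√250071 ≈ 2000.3*I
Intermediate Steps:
U(r, K) = 5 + K + r
q = 981 (q = (297 + (5 - 9 + 25)) + 663 = (297 + 21) + 663 = 318 + 663 = 981)
R(C, j) = 981
√(-4002117 + R(-577, -949)) = √(-4002117 + 981) = √(-4001136) = 4*I*√250071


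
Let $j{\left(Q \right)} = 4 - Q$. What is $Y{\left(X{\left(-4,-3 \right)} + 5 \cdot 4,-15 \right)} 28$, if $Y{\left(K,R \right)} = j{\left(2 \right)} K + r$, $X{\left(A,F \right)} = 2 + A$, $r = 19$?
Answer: $1540$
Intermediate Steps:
$Y{\left(K,R \right)} = 19 + 2 K$ ($Y{\left(K,R \right)} = \left(4 - 2\right) K + 19 = 2 K + 19 = 19 + 2 K$)
$Y{\left(X{\left(-4,-3 \right)} + 5 \cdot 4,-15 \right)} 28 = \left(19 + 2 \left(\left(2 - 4\right) + 5 \cdot 4\right)\right) 28 = \left(19 + 2 \left(-2 + 20\right)\right) 28 = \left(19 + 2 \cdot 18\right) 28 = \left(19 + 36\right) 28 = 55 \cdot 28 = 1540$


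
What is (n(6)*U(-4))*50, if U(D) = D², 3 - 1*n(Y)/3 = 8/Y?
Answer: 4000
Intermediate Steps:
n(Y) = 9 - 24/Y
(n(6)*U(-4))*50 = ((9 - 24/6)*(-4)²)*50 = ((9 - 24*⅙)*16)*50 = ((9 - 4)*16)*50 = (5*16)*50 = 80*50 = 4000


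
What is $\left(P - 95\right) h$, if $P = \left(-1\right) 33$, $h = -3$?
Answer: $384$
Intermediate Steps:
$P = -33$
$\left(P - 95\right) h = \left(-33 - 95\right) \left(-3\right) = \left(-128\right) \left(-3\right) = 384$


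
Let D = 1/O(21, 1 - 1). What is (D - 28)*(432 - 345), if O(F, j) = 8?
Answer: -19401/8 ≈ -2425.1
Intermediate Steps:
D = 1/8 ≈ 0.12500
(D - 28)*(432 - 345) = (1/8 - 28)*(432 - 345) = -223/8*87 = -19401/8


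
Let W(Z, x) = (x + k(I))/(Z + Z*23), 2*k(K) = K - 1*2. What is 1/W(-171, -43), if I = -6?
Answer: 4104/47 ≈ 87.319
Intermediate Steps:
k(K) = -1 + K/2 (k(K) = (K - 1*2)/2 = (K - 2)/2 = (-2 + K)/2 = -1 + K/2)
W(Z, x) = (-4 + x)/(24*Z) (W(Z, x) = (x + (-1 + (½)*(-6)))/(Z + Z*23) = (x + (-1 - 3))/(Z + 23*Z) = (x - 4)/((24*Z)) = (-4 + x)*(1/(24*Z)) = (-4 + x)/(24*Z))
1/W(-171, -43) = 1/((1/24)*(-4 - 43)/(-171)) = 1/((1/24)*(-1/171)*(-47)) = 1/(47/4104) = 4104/47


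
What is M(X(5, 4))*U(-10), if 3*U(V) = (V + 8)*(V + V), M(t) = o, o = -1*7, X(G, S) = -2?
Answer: -280/3 ≈ -93.333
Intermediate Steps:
o = -7
M(t) = -7
U(V) = 2*V*(8 + V)/3 (U(V) = ((V + 8)*(V + V))/3 = ((8 + V)*(2*V))/3 = (2*V*(8 + V))/3 = 2*V*(8 + V)/3)
M(X(5, 4))*U(-10) = -14*(-10)*(8 - 10)/3 = -14*(-10)*(-2)/3 = -7*40/3 = -280/3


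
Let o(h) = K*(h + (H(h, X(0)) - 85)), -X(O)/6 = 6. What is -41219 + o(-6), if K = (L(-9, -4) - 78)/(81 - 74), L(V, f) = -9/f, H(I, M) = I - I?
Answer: -160937/4 ≈ -40234.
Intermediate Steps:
X(O) = -36 (X(O) = -6*6 = -36)
H(I, M) = 0
K = -303/28 (K = (-9/(-4) - 78)/(81 - 74) = (-9*(-1/4) - 78)/7 = (9/4 - 78)*(1/7) = -303/4*1/7 = -303/28 ≈ -10.821)
o(h) = 25755/28 - 303*h/28 (o(h) = -303*(h + (0 - 85))/28 = -303*(h - 85)/28 = -303*(-85 + h)/28 = 25755/28 - 303*h/28)
-41219 + o(-6) = -41219 + (25755/28 - 303/28*(-6)) = -41219 + (25755/28 + 909/14) = -41219 + 3939/4 = -160937/4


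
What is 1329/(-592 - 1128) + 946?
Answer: 1625791/1720 ≈ 945.23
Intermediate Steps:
1329/(-592 - 1128) + 946 = 1329/(-1720) + 946 = -1/1720*1329 + 946 = -1329/1720 + 946 = 1625791/1720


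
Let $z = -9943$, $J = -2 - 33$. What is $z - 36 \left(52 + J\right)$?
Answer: $-10555$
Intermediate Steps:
$J = -35$
$z - 36 \left(52 + J\right) = -9943 - 36 \left(52 - 35\right) = -9943 - 612 = -10555$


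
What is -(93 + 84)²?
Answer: -31329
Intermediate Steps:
-(93 + 84)² = -1*177² = -1*31329 = -31329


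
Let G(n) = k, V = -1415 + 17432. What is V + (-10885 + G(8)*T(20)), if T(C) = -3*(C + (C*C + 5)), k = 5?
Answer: -1243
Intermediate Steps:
V = 16017
T(C) = -15 - 3*C - 3*C**2 (T(C) = -3*(C + (C**2 + 5)) = -3*(C + (5 + C**2)) = -3*(5 + C + C**2) = -15 - 3*C - 3*C**2)
G(n) = 5
V + (-10885 + G(8)*T(20)) = 16017 + (-10885 + 5*(-15 - 3*20 - 3*20**2)) = 16017 + (-10885 + 5*(-15 - 60 - 3*400)) = 16017 + (-10885 + 5*(-15 - 60 - 1200)) = 16017 + (-10885 + 5*(-1275)) = 16017 + (-10885 - 6375) = 16017 - 17260 = -1243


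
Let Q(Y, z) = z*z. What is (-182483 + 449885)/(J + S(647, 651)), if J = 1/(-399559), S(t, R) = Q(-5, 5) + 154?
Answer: 53421437859/35760530 ≈ 1493.9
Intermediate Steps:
Q(Y, z) = z²
S(t, R) = 179 (S(t, R) = 5² + 154 = 25 + 154 = 179)
J = -1/399559 ≈ -2.5028e-6
(-182483 + 449885)/(J + S(647, 651)) = (-182483 + 449885)/(-1/399559 + 179) = 267402/(71521060/399559) = 267402*(399559/71521060) = 53421437859/35760530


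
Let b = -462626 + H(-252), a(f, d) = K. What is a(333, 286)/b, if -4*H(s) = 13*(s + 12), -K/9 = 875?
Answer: 1125/65978 ≈ 0.017051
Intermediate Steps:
K = -7875 (K = -9*875 = -7875)
H(s) = -39 - 13*s/4 (H(s) = -13*(s + 12)/4 = -13*(12 + s)/4 = -(156 + 13*s)/4 = -39 - 13*s/4)
a(f, d) = -7875
b = -461846 (b = -462626 + (-39 - 13/4*(-252)) = -462626 + (-39 + 819) = -462626 + 780 = -461846)
a(333, 286)/b = -7875/(-461846) = -7875*(-1/461846) = 1125/65978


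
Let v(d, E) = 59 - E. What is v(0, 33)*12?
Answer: 312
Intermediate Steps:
v(0, 33)*12 = (59 - 1*33)*12 = (59 - 33)*12 = 26*12 = 312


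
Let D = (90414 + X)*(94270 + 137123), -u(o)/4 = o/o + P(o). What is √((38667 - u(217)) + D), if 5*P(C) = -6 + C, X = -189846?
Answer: I*√575195748405/5 ≈ 1.5168e+5*I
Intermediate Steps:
P(C) = -6/5 + C/5 (P(C) = (-6 + C)/5 = -6/5 + C/5)
u(o) = ⅘ - 4*o/5 (u(o) = -4*(o/o + (-6/5 + o/5)) = -4*(1 + (-6/5 + o/5)) = -4*(-⅕ + o/5) = ⅘ - 4*o/5)
D = -23007868776 (D = (90414 - 189846)*(94270 + 137123) = -99432*231393 = -23007868776)
√((38667 - u(217)) + D) = √((38667 - (⅘ - ⅘*217)) - 23007868776) = √((38667 - (⅘ - 868/5)) - 23007868776) = √((38667 - 1*(-864/5)) - 23007868776) = √((38667 + 864/5) - 23007868776) = √(194199/5 - 23007868776) = √(-115039149681/5) = I*√575195748405/5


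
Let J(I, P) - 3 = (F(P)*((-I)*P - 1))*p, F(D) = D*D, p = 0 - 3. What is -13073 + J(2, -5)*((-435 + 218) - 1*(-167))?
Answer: 20527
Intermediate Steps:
p = -3
F(D) = D**2
J(I, P) = 3 - 3*P**2*(-1 - I*P) (J(I, P) = 3 + (P**2*((-I)*P - 1))*(-3) = 3 + (P**2*(-I*P - 1))*(-3) = 3 + (P**2*(-1 - I*P))*(-3) = 3 - 3*P**2*(-1 - I*P))
-13073 + J(2, -5)*((-435 + 218) - 1*(-167)) = -13073 + (3 + 3*(-5)**2 + 3*2*(-5)**3)*((-435 + 218) - 1*(-167)) = -13073 + (3 + 3*25 + 3*2*(-125))*(-217 + 167) = -13073 + (3 + 75 - 750)*(-50) = -13073 - 672*(-50) = -13073 + 33600 = 20527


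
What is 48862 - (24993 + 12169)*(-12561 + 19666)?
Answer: -263987148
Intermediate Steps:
48862 - (24993 + 12169)*(-12561 + 19666) = 48862 - 37162*7105 = 48862 - 1*264036010 = 48862 - 264036010 = -263987148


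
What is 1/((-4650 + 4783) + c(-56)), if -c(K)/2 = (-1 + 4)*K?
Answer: 1/469 ≈ 0.0021322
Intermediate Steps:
c(K) = -6*K (c(K) = -2*(-1 + 4)*K = -6*K)
1/((-4650 + 4783) + c(-56)) = 1/((-4650 + 4783) - 6*(-56)) = 1/(133 + 336) = 1/469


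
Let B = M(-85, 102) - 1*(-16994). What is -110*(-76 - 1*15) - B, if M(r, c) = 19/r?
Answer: -593621/85 ≈ -6983.8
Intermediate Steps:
B = 1444471/85 (B = 19/(-85) - 1*(-16994) = 19*(-1/85) + 16994 = -19/85 + 16994 = 1444471/85 ≈ 16994.)
-110*(-76 - 1*15) - B = -110*(-76 - 1*15) - 1*1444471/85 = -110*(-76 - 15) - 1444471/85 = -110*(-91) - 1444471/85 = 10010 - 1444471/85 = -593621/85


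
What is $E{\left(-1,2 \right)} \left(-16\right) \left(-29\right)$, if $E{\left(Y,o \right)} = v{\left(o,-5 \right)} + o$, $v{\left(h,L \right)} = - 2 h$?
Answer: $-928$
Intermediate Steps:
$E{\left(Y,o \right)} = - o$ ($E{\left(Y,o \right)} = - 2 o + o = - o$)
$E{\left(-1,2 \right)} \left(-16\right) \left(-29\right) = \left(-1\right) 2 \left(-16\right) \left(-29\right) = \left(-2\right) \left(-16\right) \left(-29\right) = 32 \left(-29\right) = -928$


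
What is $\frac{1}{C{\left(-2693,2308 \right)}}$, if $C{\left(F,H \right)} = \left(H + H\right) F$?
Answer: $- \frac{1}{12430888} \approx -8.0445 \cdot 10^{-8}$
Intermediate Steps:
$C{\left(F,H \right)} = 2 F H$ ($C{\left(F,H \right)} = 2 H F = 2 F H$)
$\frac{1}{C{\left(-2693,2308 \right)}} = \frac{1}{2 \left(-2693\right) 2308} = \frac{1}{-12430888} = - \frac{1}{12430888}$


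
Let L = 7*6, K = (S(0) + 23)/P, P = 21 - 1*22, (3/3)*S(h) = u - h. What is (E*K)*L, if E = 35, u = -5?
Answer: -26460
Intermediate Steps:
S(h) = -5 - h
P = -1 (P = 21 - 22 = -1)
K = -18 (K = ((-5 - 1*0) + 23)/(-1) = ((-5 + 0) + 23)*(-1) = (-5 + 23)*(-1) = 18*(-1) = -18)
L = 42
(E*K)*L = (35*(-18))*42 = -630*42 = -26460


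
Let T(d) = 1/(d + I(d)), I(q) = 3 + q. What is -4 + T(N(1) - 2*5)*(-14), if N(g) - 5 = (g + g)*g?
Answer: ⅔ ≈ 0.66667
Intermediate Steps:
N(g) = 5 + 2*g² (N(g) = 5 + (g + g)*g = 5 + (2*g)*g = 5 + 2*g²)
T(d) = 1/(3 + 2*d) (T(d) = 1/(d + (3 + d)) = 1/(3 + 2*d))
-4 + T(N(1) - 2*5)*(-14) = -4 - 14/(3 + 2*((5 + 2*1²) - 2*5)) = -4 - 14/(3 + 2*((5 + 2*1) - 10)) = -4 - 14/(3 + 2*((5 + 2) - 10)) = -4 - 14/(3 + 2*(7 - 10)) = -4 - 14/(3 + 2*(-3)) = -4 - 14/(3 - 6) = -4 - 14/(-3) = -4 - ⅓*(-14) = -4 + 14/3 = ⅔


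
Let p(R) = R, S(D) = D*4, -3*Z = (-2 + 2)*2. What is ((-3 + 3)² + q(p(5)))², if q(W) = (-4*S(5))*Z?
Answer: 0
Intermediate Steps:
Z = 0 (Z = -(-2 + 2)*2/3 = -0*2 = -⅓*0 = 0)
S(D) = 4*D
q(W) = 0 (q(W) = -16*5*0 = -4*20*0 = -80*0 = 0)
((-3 + 3)² + q(p(5)))² = ((-3 + 3)² + 0)² = (0² + 0)² = (0 + 0)² = 0² = 0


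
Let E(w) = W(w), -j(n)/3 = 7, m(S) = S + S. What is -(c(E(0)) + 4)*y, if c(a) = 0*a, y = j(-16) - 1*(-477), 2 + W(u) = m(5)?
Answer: -1824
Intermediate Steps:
m(S) = 2*S
j(n) = -21 (j(n) = -3*7 = -21)
W(u) = 8 (W(u) = -2 + 2*5 = -2 + 10 = 8)
y = 456 (y = -21 - 1*(-477) = -21 + 477 = 456)
E(w) = 8
c(a) = 0
-(c(E(0)) + 4)*y = -(0 + 4)*456 = -4*456 = -1*1824 = -1824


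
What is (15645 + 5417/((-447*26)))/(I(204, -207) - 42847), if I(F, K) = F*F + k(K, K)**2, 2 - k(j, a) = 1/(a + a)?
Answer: -5193892201518/407353492195 ≈ -12.750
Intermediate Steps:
k(j, a) = 2 - 1/(2*a) (k(j, a) = 2 - 1/(a + a) = 2 - 1/(2*a))
I(F, K) = F**2 + (2 - 1/(2*K))**2 (I(F, K) = F*F + (2 - 1/(2*K))**2 = F**2 + (2 - 1/(2*K))**2)
(15645 + 5417/((-447*26)))/(I(204, -207) - 42847) = (15645 + 5417/((-447*26)))/((204**2 + (1/4)*(-1 + 4*(-207))**2/(-207)**2) - 42847) = (15645 + 5417/(-11622))/((41616 + (1/4)*(1/42849)*(-1 - 828)**2) - 42847) = (15645 + 5417*(-1/11622))/((41616 + (1/4)*(1/42849)*(-829)**2) - 42847) = (15645 - 5417/11622)/((41616 + (1/4)*(1/42849)*687241) - 42847) = 181820773/(11622*((41616 + 687241/171396) - 42847)) = 181820773/(11622*(7133503177/171396 - 42847)) = 181820773/(11622*(-210301235/171396)) = (181820773/11622)*(-171396/210301235) = -5193892201518/407353492195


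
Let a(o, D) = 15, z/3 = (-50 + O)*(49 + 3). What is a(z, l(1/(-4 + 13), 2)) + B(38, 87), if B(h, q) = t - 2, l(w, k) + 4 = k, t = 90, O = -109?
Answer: 103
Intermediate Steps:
l(w, k) = -4 + k
B(h, q) = 88 (B(h, q) = 90 - 2 = 88)
z = -24804 (z = 3*((-50 - 109)*(49 + 3)) = 3*(-159*52) = 3*(-8268) = -24804)
a(z, l(1/(-4 + 13), 2)) + B(38, 87) = 15 + 88 = 103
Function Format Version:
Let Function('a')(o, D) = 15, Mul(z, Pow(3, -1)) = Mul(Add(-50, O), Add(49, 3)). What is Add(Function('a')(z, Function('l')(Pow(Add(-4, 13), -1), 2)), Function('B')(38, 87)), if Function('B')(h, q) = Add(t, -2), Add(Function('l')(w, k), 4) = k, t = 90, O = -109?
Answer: 103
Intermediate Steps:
Function('l')(w, k) = Add(-4, k)
Function('B')(h, q) = 88 (Function('B')(h, q) = Add(90, -2) = 88)
z = -24804 (z = Mul(3, Mul(Add(-50, -109), Add(49, 3))) = Mul(3, Mul(-159, 52)) = Mul(3, -8268) = -24804)
Add(Function('a')(z, Function('l')(Pow(Add(-4, 13), -1), 2)), Function('B')(38, 87)) = Add(15, 88) = 103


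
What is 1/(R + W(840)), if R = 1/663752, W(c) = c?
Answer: 663752/557551681 ≈ 0.0011905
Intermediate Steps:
R = 1/663752 ≈ 1.5066e-6
1/(R + W(840)) = 1/(1/663752 + 840) = 1/(557551681/663752) = 663752/557551681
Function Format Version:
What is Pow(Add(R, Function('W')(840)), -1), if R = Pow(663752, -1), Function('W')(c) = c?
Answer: Rational(663752, 557551681) ≈ 0.0011905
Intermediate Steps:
R = Rational(1, 663752) ≈ 1.5066e-6
Pow(Add(R, Function('W')(840)), -1) = Pow(Add(Rational(1, 663752), 840), -1) = Pow(Rational(557551681, 663752), -1) = Rational(663752, 557551681)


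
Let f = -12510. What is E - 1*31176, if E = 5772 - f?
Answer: -12894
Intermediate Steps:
E = 18282 (E = 5772 - 1*(-12510) = 5772 + 12510 = 18282)
E - 1*31176 = 18282 - 1*31176 = 18282 - 31176 = -12894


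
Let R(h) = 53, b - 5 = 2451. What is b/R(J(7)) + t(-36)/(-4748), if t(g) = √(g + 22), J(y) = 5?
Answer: 2456/53 - I*√14/4748 ≈ 46.34 - 0.00078805*I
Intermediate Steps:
b = 2456 (b = 5 + 2451 = 2456)
t(g) = √(22 + g)
b/R(J(7)) + t(-36)/(-4748) = 2456/53 + √(22 - 36)/(-4748) = 2456*(1/53) + √(-14)*(-1/4748) = 2456/53 + (I*√14)*(-1/4748) = 2456/53 - I*√14/4748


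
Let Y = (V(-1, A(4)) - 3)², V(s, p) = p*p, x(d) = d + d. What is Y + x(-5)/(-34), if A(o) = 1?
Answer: 73/17 ≈ 4.2941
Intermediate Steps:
x(d) = 2*d
V(s, p) = p²
Y = 4 (Y = (1² - 3)² = (1 - 3)² = (-2)² = 4)
Y + x(-5)/(-34) = 4 + (2*(-5))/(-34) = 4 - 10*(-1/34) = 4 + 5/17 = 73/17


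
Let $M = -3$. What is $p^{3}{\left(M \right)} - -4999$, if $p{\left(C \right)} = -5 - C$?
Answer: $4991$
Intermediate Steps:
$p^{3}{\left(M \right)} - -4999 = \left(-5 - -3\right)^{3} - -4999 = \left(-5 + 3\right)^{3} + 4999 = \left(-2\right)^{3} + 4999 = -8 + 4999 = 4991$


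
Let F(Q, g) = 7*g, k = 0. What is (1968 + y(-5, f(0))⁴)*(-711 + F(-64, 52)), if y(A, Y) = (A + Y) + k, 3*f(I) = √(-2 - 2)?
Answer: -71013203/81 + 3067480*I/27 ≈ -8.7671e+5 + 1.1361e+5*I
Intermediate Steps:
f(I) = 2*I/3 (f(I) = √(-2 - 2)/3 = √(-4)/3 = (2*I)/3 = 2*I/3)
y(A, Y) = A + Y (y(A, Y) = (A + Y) + 0 = A + Y)
(1968 + y(-5, f(0))⁴)*(-711 + F(-64, 52)) = (1968 + (-5 + 2*I/3)⁴)*(-711 + 7*52) = (1968 + (-5 + 2*I/3)⁴)*(-711 + 364) = (1968 + (-5 + 2*I/3)⁴)*(-347) = -682896 - 347*(-5 + 2*I/3)⁴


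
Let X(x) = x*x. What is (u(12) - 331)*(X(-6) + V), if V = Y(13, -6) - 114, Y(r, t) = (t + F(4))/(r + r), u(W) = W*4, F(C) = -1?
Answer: 575905/26 ≈ 22150.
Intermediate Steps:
u(W) = 4*W
X(x) = x²
Y(r, t) = (-1 + t)/(2*r) (Y(r, t) = (t - 1)/(r + r) = (-1 + t)/((2*r)) = (-1 + t)*(1/(2*r)) = (-1 + t)/(2*r))
V = -2971/26 (V = (½)*(-1 - 6)/13 - 114 = (½)*(1/13)*(-7) - 114 = -7/26 - 114 = -2971/26 ≈ -114.27)
(u(12) - 331)*(X(-6) + V) = (4*12 - 331)*((-6)² - 2971/26) = (48 - 331)*(36 - 2971/26) = -283*(-2035/26) = 575905/26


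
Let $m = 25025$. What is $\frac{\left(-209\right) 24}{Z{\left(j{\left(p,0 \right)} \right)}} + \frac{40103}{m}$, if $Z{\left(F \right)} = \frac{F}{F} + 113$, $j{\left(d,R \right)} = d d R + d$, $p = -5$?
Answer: $- \frac{151571}{3575} \approx -42.397$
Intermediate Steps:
$j{\left(d,R \right)} = d + R d^{2}$ ($j{\left(d,R \right)} = d^{2} R + d = R d^{2} + d = d + R d^{2}$)
$Z{\left(F \right)} = 114$ ($Z{\left(F \right)} = 1 + 113 = 114$)
$\frac{\left(-209\right) 24}{Z{\left(j{\left(p,0 \right)} \right)}} + \frac{40103}{m} = \frac{\left(-209\right) 24}{114} + \frac{40103}{25025} = \left(-5016\right) \frac{1}{114} + 40103 \cdot \frac{1}{25025} = -44 + \frac{5729}{3575} = - \frac{151571}{3575}$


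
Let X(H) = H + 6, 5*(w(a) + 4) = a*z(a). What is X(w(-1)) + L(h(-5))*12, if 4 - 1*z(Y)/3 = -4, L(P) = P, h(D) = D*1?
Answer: -314/5 ≈ -62.800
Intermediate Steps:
h(D) = D
z(Y) = 24 (z(Y) = 12 - 3*(-4) = 12 + 12 = 24)
w(a) = -4 + 24*a/5 (w(a) = -4 + (a*24)/5 = -4 + (24*a)/5 = -4 + 24*a/5)
X(H) = 6 + H
X(w(-1)) + L(h(-5))*12 = (6 + (-4 + (24/5)*(-1))) - 5*12 = (6 + (-4 - 24/5)) - 60 = (6 - 44/5) - 60 = -14/5 - 60 = -314/5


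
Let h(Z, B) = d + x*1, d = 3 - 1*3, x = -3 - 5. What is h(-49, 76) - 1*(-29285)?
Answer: 29277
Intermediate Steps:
x = -8
d = 0 (d = 3 - 3 = 0)
h(Z, B) = -8 (h(Z, B) = 0 - 8*1 = 0 - 8 = -8)
h(-49, 76) - 1*(-29285) = -8 - 1*(-29285) = -8 + 29285 = 29277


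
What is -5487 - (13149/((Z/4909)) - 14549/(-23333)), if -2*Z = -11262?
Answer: -742372443391/43796041 ≈ -16951.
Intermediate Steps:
Z = 5631 (Z = -½*(-11262) = 5631)
-5487 - (13149/((Z/4909)) - 14549/(-23333)) = -5487 - (13149/((5631/4909)) - 14549/(-23333)) = -5487 - (13149/((5631*(1/4909))) - 14549*(-1/23333)) = -5487 - (13149/(5631/4909) + 14549/23333) = -5487 - (13149*(4909/5631) + 14549/23333) = -5487 - (21516147/1877 + 14549/23333) = -5487 - 1*502063566424/43796041 = -5487 - 502063566424/43796041 = -742372443391/43796041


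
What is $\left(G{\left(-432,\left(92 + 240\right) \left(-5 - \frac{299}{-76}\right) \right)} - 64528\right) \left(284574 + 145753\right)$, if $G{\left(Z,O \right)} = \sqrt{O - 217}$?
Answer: $-27768140656 + \frac{430327 i \sqrt{206074}}{19} \approx -2.7768 \cdot 10^{10} + 1.0282 \cdot 10^{7} i$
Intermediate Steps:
$G{\left(Z,O \right)} = \sqrt{-217 + O}$
$\left(G{\left(-432,\left(92 + 240\right) \left(-5 - \frac{299}{-76}\right) \right)} - 64528\right) \left(284574 + 145753\right) = \left(\sqrt{-217 + \left(92 + 240\right) \left(-5 - \frac{299}{-76}\right)} - 64528\right) \left(284574 + 145753\right) = \left(\sqrt{-217 + 332 \left(-5 - - \frac{299}{76}\right)} - 64528\right) 430327 = \left(\sqrt{-217 + 332 \left(-5 + \frac{299}{76}\right)} - 64528\right) 430327 = \left(\sqrt{-217 + 332 \left(- \frac{81}{76}\right)} - 64528\right) 430327 = \left(\sqrt{-217 - \frac{6723}{19}} - 64528\right) 430327 = \left(\sqrt{- \frac{10846}{19}} - 64528\right) 430327 = \left(\frac{i \sqrt{206074}}{19} - 64528\right) 430327 = \left(-64528 + \frac{i \sqrt{206074}}{19}\right) 430327 = -27768140656 + \frac{430327 i \sqrt{206074}}{19}$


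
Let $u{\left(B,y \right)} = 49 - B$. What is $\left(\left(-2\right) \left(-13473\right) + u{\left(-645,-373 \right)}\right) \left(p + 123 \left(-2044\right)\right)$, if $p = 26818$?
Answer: $-6207778160$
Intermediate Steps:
$\left(\left(-2\right) \left(-13473\right) + u{\left(-645,-373 \right)}\right) \left(p + 123 \left(-2044\right)\right) = \left(\left(-2\right) \left(-13473\right) + \left(49 - -645\right)\right) \left(26818 + 123 \left(-2044\right)\right) = \left(26946 + \left(49 + 645\right)\right) \left(26818 - 251412\right) = \left(26946 + 694\right) \left(-224594\right) = 27640 \left(-224594\right) = -6207778160$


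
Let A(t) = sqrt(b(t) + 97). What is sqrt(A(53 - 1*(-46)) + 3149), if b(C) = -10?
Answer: sqrt(3149 + sqrt(87)) ≈ 56.199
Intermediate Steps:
A(t) = sqrt(87) (A(t) = sqrt(-10 + 97) = sqrt(87))
sqrt(A(53 - 1*(-46)) + 3149) = sqrt(sqrt(87) + 3149) = sqrt(3149 + sqrt(87))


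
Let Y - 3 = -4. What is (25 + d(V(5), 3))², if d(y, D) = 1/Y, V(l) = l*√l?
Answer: 576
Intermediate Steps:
Y = -1 (Y = 3 - 4 = -1)
V(l) = l^(3/2)
d(y, D) = -1 (d(y, D) = 1/(-1) = -1)
(25 + d(V(5), 3))² = (25 - 1)² = 24² = 576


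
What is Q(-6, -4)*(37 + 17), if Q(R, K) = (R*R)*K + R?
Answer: -8100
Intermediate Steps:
Q(R, K) = R + K*R**2 (Q(R, K) = R**2*K + R = K*R**2 + R = R + K*R**2)
Q(-6, -4)*(37 + 17) = (-6*(1 - 4*(-6)))*(37 + 17) = -6*(1 + 24)*54 = -6*25*54 = -150*54 = -8100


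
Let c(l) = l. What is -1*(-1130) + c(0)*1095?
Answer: 1130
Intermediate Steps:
-1*(-1130) + c(0)*1095 = -1*(-1130) + 0*1095 = 1130 + 0 = 1130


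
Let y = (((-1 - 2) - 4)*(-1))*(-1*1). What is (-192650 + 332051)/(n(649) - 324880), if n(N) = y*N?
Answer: -139401/329423 ≈ -0.42317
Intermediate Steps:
y = -7 (y = ((-3 - 4)*(-1))*(-1) = -7*(-1)*(-1) = 7*(-1) = -7)
n(N) = -7*N
(-192650 + 332051)/(n(649) - 324880) = (-192650 + 332051)/(-7*649 - 324880) = 139401/(-4543 - 324880) = 139401/(-329423) = 139401*(-1/329423) = -139401/329423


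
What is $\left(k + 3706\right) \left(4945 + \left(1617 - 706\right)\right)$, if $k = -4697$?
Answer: $-5803296$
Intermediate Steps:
$\left(k + 3706\right) \left(4945 + \left(1617 - 706\right)\right) = \left(-4697 + 3706\right) \left(4945 + \left(1617 - 706\right)\right) = - 991 \left(4945 + 911\right) = \left(-991\right) 5856 = -5803296$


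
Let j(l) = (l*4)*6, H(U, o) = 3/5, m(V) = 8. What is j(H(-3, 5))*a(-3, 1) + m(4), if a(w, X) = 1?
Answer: 112/5 ≈ 22.400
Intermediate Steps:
H(U, o) = ⅗ (H(U, o) = 3*(⅕) = ⅗)
j(l) = 24*l (j(l) = (4*l)*6 = 24*l)
j(H(-3, 5))*a(-3, 1) + m(4) = (24*(⅗))*1 + 8 = (72/5)*1 + 8 = 72/5 + 8 = 112/5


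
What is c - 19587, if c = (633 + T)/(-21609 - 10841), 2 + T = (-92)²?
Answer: -127121449/6490 ≈ -19587.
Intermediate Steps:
T = 8462 (T = -2 + (-92)² = -2 + 8464 = 8462)
c = -1819/6490 (c = (633 + 8462)/(-21609 - 10841) = 9095/(-32450) = 9095*(-1/32450) = -1819/6490 ≈ -0.28028)
c - 19587 = -1819/6490 - 19587 = -127121449/6490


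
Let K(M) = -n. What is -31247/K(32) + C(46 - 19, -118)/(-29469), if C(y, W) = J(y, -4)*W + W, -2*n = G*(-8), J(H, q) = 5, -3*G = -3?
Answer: 306940225/39292 ≈ 7811.8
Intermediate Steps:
G = 1 (G = -⅓*(-3) = 1)
n = 4 (n = -(-8)/2 = -½*(-8) = 4)
C(y, W) = 6*W (C(y, W) = 5*W + W = 6*W)
K(M) = -4 (K(M) = -1*4 = -4)
-31247/K(32) + C(46 - 19, -118)/(-29469) = -31247/(-4) + (6*(-118))/(-29469) = -31247*(-¼) - 708*(-1/29469) = 31247/4 + 236/9823 = 306940225/39292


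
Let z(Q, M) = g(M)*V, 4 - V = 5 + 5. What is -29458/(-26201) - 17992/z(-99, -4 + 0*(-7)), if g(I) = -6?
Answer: -117586976/235809 ≈ -498.65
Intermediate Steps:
V = -6 (V = 4 - (5 + 5) = 4 - 1*10 = 4 - 10 = -6)
z(Q, M) = 36 (z(Q, M) = -6*(-6) = 36)
-29458/(-26201) - 17992/z(-99, -4 + 0*(-7)) = -29458/(-26201) - 17992/36 = -29458*(-1/26201) - 17992*1/36 = 29458/26201 - 4498/9 = -117586976/235809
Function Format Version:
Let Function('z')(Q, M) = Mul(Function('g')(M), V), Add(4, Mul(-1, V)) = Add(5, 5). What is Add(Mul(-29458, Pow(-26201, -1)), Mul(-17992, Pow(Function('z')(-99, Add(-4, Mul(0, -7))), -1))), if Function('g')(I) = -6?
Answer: Rational(-117586976, 235809) ≈ -498.65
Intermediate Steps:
V = -6 (V = Add(4, Mul(-1, Add(5, 5))) = Add(4, Mul(-1, 10)) = Add(4, -10) = -6)
Function('z')(Q, M) = 36 (Function('z')(Q, M) = Mul(-6, -6) = 36)
Add(Mul(-29458, Pow(-26201, -1)), Mul(-17992, Pow(Function('z')(-99, Add(-4, Mul(0, -7))), -1))) = Add(Mul(-29458, Pow(-26201, -1)), Mul(-17992, Pow(36, -1))) = Add(Mul(-29458, Rational(-1, 26201)), Mul(-17992, Rational(1, 36))) = Add(Rational(29458, 26201), Rational(-4498, 9)) = Rational(-117586976, 235809)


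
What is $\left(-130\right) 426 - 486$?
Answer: $-55866$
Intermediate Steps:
$\left(-130\right) 426 - 486 = -55380 - 486 = -55866$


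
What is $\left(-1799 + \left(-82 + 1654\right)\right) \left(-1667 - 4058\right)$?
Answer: $1299575$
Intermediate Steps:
$\left(-1799 + \left(-82 + 1654\right)\right) \left(-1667 - 4058\right) = \left(-1799 + 1572\right) \left(-5725\right) = \left(-227\right) \left(-5725\right) = 1299575$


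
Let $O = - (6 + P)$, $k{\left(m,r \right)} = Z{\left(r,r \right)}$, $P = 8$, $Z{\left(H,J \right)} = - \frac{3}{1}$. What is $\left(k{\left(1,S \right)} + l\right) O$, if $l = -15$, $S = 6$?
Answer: $252$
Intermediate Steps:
$Z{\left(H,J \right)} = -3$ ($Z{\left(H,J \right)} = \left(-3\right) 1 = -3$)
$k{\left(m,r \right)} = -3$
$O = -14$ ($O = - (6 + 8) = \left(-1\right) 14 = -14$)
$\left(k{\left(1,S \right)} + l\right) O = \left(-3 - 15\right) \left(-14\right) = \left(-18\right) \left(-14\right) = 252$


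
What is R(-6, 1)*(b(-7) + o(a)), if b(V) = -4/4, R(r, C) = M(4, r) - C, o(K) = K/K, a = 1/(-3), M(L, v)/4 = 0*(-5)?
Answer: 0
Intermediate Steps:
M(L, v) = 0 (M(L, v) = 4*(0*(-5)) = 4*0 = 0)
a = -⅓ ≈ -0.33333
o(K) = 1
R(r, C) = -C (R(r, C) = 0 - C = -C)
b(V) = -1 (b(V) = -4*¼ = -1)
R(-6, 1)*(b(-7) + o(a)) = (-1*1)*(-1 + 1) = -1*0 = 0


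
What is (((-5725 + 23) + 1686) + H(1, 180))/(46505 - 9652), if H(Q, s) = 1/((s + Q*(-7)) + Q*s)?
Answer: -1417647/13009109 ≈ -0.10897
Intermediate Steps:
H(Q, s) = 1/(s - 7*Q + Q*s) (H(Q, s) = 1/((s - 7*Q) + Q*s) = 1/(s - 7*Q + Q*s))
(((-5725 + 23) + 1686) + H(1, 180))/(46505 - 9652) = (((-5725 + 23) + 1686) + 1/(180 - 7*1 + 1*180))/(46505 - 9652) = ((-5702 + 1686) + 1/(180 - 7 + 180))/36853 = (-4016 + 1/353)*(1/36853) = -1417647/353*1/36853 = -1417647/13009109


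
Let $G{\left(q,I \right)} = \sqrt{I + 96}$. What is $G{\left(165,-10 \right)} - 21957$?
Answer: $-21957 + \sqrt{86} \approx -21948.0$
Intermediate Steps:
$G{\left(q,I \right)} = \sqrt{96 + I}$
$G{\left(165,-10 \right)} - 21957 = \sqrt{96 - 10} - 21957 = \sqrt{86} - 21957 = -21957 + \sqrt{86}$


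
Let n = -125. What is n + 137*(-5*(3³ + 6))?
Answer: -22730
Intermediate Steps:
n + 137*(-5*(3³ + 6)) = -125 + 137*(-5*(3³ + 6)) = -125 + 137*(-5*(27 + 6)) = -125 + 137*(-5*33) = -125 + 137*(-165) = -125 - 22605 = -22730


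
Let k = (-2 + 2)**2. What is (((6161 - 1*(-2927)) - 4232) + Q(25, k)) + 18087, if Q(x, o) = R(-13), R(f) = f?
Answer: 22930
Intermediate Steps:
k = 0 (k = 0**2 = 0)
Q(x, o) = -13
(((6161 - 1*(-2927)) - 4232) + Q(25, k)) + 18087 = (((6161 - 1*(-2927)) - 4232) - 13) + 18087 = (((6161 + 2927) - 4232) - 13) + 18087 = ((9088 - 4232) - 13) + 18087 = (4856 - 13) + 18087 = 4843 + 18087 = 22930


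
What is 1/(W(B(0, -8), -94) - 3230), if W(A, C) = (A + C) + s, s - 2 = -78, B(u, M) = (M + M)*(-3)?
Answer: -1/3352 ≈ -0.00029833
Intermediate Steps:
B(u, M) = -6*M (B(u, M) = (2*M)*(-3) = -6*M)
s = -76 (s = 2 - 78 = -76)
W(A, C) = -76 + A + C (W(A, C) = (A + C) - 76 = -76 + A + C)
1/(W(B(0, -8), -94) - 3230) = 1/((-76 - 6*(-8) - 94) - 3230) = 1/((-76 + 48 - 94) - 3230) = 1/(-122 - 3230) = 1/(-3352) = -1/3352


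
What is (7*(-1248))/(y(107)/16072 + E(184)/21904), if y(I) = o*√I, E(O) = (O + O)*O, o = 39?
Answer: -13073792265170337792/4625967008943349 + 10262520848256768*√107/4625967008943349 ≈ -2803.2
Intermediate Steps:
E(O) = 2*O² (E(O) = (2*O)*O = 2*O²)
y(I) = 39*√I
(7*(-1248))/(y(107)/16072 + E(184)/21904) = (7*(-1248))/((39*√107)/16072 + (2*184²)/21904) = -8736/((39*√107)*(1/16072) + (2*33856)*(1/21904)) = -8736/(39*√107/16072 + 67712*(1/21904)) = -8736/(39*√107/16072 + 4232/1369) = -8736/(4232/1369 + 39*√107/16072)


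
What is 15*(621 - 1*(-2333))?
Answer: 44310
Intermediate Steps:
15*(621 - 1*(-2333)) = 15*(621 + 2333) = 15*2954 = 44310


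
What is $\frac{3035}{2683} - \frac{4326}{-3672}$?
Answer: $\frac{3791863}{1641996} \approx 2.3093$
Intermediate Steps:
$\frac{3035}{2683} - \frac{4326}{-3672} = 3035 \cdot \frac{1}{2683} - - \frac{721}{612} = \frac{3035}{2683} + \frac{721}{612} = \frac{3791863}{1641996}$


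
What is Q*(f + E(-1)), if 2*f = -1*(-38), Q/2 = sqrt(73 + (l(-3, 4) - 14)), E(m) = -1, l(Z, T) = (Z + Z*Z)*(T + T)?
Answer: 36*sqrt(107) ≈ 372.39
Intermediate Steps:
l(Z, T) = 2*T*(Z + Z**2) (l(Z, T) = (Z + Z**2)*(2*T) = 2*T*(Z + Z**2))
Q = 2*sqrt(107) (Q = 2*sqrt(73 + (2*4*(-3)*(1 - 3) - 14)) = 2*sqrt(73 + (2*4*(-3)*(-2) - 14)) = 2*sqrt(73 + (48 - 14)) = 2*sqrt(73 + 34) = 2*sqrt(107) ≈ 20.688)
f = 19 (f = (-1*(-38))/2 = (1/2)*38 = 19)
Q*(f + E(-1)) = (2*sqrt(107))*(19 - 1) = (2*sqrt(107))*18 = 36*sqrt(107)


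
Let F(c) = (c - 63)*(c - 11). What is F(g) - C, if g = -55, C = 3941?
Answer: 3847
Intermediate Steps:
F(c) = (-63 + c)*(-11 + c)
F(g) - C = (693 + (-55)² - 74*(-55)) - 1*3941 = (693 + 3025 + 4070) - 3941 = 7788 - 3941 = 3847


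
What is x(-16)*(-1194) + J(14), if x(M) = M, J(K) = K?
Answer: 19118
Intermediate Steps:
x(-16)*(-1194) + J(14) = -16*(-1194) + 14 = 19104 + 14 = 19118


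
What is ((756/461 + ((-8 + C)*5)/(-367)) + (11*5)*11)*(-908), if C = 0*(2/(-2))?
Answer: -93209856516/169187 ≈ -5.5093e+5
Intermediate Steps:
C = 0 (C = 0*(2*(-½)) = 0*(-1) = 0)
((756/461 + ((-8 + C)*5)/(-367)) + (11*5)*11)*(-908) = ((756/461 + ((-8 + 0)*5)/(-367)) + (11*5)*11)*(-908) = ((756*(1/461) - 8*5*(-1/367)) + 55*11)*(-908) = ((756/461 - 40*(-1/367)) + 605)*(-908) = ((756/461 + 40/367) + 605)*(-908) = (295892/169187 + 605)*(-908) = (102654027/169187)*(-908) = -93209856516/169187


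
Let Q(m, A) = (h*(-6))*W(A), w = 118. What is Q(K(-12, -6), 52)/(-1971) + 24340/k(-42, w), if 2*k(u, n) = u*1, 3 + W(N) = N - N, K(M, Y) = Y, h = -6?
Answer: -1776736/1533 ≈ -1159.0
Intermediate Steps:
W(N) = -3 (W(N) = -3 + (N - N) = -3 + 0 = -3)
k(u, n) = u/2 (k(u, n) = (u*1)/2 = u/2)
Q(m, A) = -108 (Q(m, A) = -6*(-6)*(-3) = 36*(-3) = -108)
Q(K(-12, -6), 52)/(-1971) + 24340/k(-42, w) = -108/(-1971) + 24340/(((½)*(-42))) = -108*(-1/1971) + 24340/(-21) = 4/73 + 24340*(-1/21) = 4/73 - 24340/21 = -1776736/1533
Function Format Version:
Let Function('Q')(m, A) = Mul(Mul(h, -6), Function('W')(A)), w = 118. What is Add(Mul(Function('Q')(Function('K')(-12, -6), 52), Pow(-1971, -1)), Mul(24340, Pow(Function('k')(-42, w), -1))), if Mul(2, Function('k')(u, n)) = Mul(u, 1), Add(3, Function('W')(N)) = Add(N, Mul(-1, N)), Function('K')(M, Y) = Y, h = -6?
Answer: Rational(-1776736, 1533) ≈ -1159.0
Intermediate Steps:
Function('W')(N) = -3 (Function('W')(N) = Add(-3, Add(N, Mul(-1, N))) = Add(-3, 0) = -3)
Function('k')(u, n) = Mul(Rational(1, 2), u) (Function('k')(u, n) = Mul(Rational(1, 2), Mul(u, 1)) = Mul(Rational(1, 2), u))
Function('Q')(m, A) = -108 (Function('Q')(m, A) = Mul(Mul(-6, -6), -3) = Mul(36, -3) = -108)
Add(Mul(Function('Q')(Function('K')(-12, -6), 52), Pow(-1971, -1)), Mul(24340, Pow(Function('k')(-42, w), -1))) = Add(Mul(-108, Pow(-1971, -1)), Mul(24340, Pow(Mul(Rational(1, 2), -42), -1))) = Add(Mul(-108, Rational(-1, 1971)), Mul(24340, Pow(-21, -1))) = Add(Rational(4, 73), Mul(24340, Rational(-1, 21))) = Add(Rational(4, 73), Rational(-24340, 21)) = Rational(-1776736, 1533)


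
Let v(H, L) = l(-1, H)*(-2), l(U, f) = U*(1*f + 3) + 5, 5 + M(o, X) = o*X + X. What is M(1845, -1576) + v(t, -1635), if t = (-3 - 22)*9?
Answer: -2909755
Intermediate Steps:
M(o, X) = -5 + X + X*o (M(o, X) = -5 + (o*X + X) = -5 + (X*o + X) = -5 + (X + X*o) = -5 + X + X*o)
t = -225 (t = -25*9 = -225)
l(U, f) = 5 + U*(3 + f) (l(U, f) = U*(f + 3) + 5 = U*(3 + f) + 5 = 5 + U*(3 + f))
v(H, L) = -4 + 2*H (v(H, L) = (5 + 3*(-1) - H)*(-2) = (5 - 3 - H)*(-2) = (2 - H)*(-2) = -4 + 2*H)
M(1845, -1576) + v(t, -1635) = (-5 - 1576 - 1576*1845) + (-4 + 2*(-225)) = (-5 - 1576 - 2907720) + (-4 - 450) = -2909301 - 454 = -2909755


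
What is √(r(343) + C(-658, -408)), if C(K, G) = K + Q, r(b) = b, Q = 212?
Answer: I*√103 ≈ 10.149*I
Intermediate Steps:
C(K, G) = 212 + K (C(K, G) = K + 212 = 212 + K)
√(r(343) + C(-658, -408)) = √(343 + (212 - 658)) = √(343 - 446) = √(-103) = I*√103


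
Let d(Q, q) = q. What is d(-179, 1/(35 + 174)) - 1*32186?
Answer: -6726873/209 ≈ -32186.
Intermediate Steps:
d(-179, 1/(35 + 174)) - 1*32186 = 1/(35 + 174) - 1*32186 = 1/209 - 32186 = -6726873/209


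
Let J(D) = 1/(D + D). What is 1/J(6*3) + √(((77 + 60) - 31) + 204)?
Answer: 36 + √310 ≈ 53.607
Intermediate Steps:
J(D) = 1/(2*D)
1/J(6*3) + √(((77 + 60) - 31) + 204) = 1/(1/(2*((6*3)))) + √(((77 + 60) - 31) + 204) = 1/((½)/18) + √((137 - 31) + 204) = 1/((½)*(1/18)) + √(106 + 204) = 1/(1/36) + √310 = 36 + √310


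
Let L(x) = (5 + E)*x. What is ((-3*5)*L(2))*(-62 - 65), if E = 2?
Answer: 26670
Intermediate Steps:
L(x) = 7*x (L(x) = (5 + 2)*x = 7*x)
((-3*5)*L(2))*(-62 - 65) = ((-3*5)*(7*2))*(-62 - 65) = -15*14*(-127) = -210*(-127) = 26670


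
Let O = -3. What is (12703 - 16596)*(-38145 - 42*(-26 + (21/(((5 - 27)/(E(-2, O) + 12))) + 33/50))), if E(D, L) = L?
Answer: 39311408889/275 ≈ 1.4295e+8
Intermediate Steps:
(12703 - 16596)*(-38145 - 42*(-26 + (21/(((5 - 27)/(E(-2, O) + 12))) + 33/50))) = (12703 - 16596)*(-38145 - 42*(-26 + (21/(((5 - 27)/(-3 + 12))) + 33/50))) = -3893*(-38145 - 42*(-26 + (21/((-22/9)) + 33*(1/50)))) = -3893*(-38145 - 42*(-26 + (21/((-22*1/9)) + 33/50))) = -3893*(-38145 - 42*(-26 + (21/(-22/9) + 33/50))) = -3893*(-38145 - 42*(-26 + (21*(-9/22) + 33/50))) = -3893*(-38145 - 42*(-26 + (-189/22 + 33/50))) = -3893*(-38145 - 42*(-26 - 2181/275)) = -3893*(-38145 - 42*(-9331/275)) = -3893*(-38145 + 391902/275) = -3893*(-10097973/275) = 39311408889/275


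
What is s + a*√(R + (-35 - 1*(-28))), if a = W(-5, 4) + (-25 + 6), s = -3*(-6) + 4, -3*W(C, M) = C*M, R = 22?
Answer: 22 - 37*√15/3 ≈ -25.767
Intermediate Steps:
W(C, M) = -C*M/3
s = 22 (s = 18 + 4 = 22)
a = -37/3 (a = -⅓*(-5)*4 + (-25 + 6) = 20/3 - 19 = -37/3 ≈ -12.333)
s + a*√(R + (-35 - 1*(-28))) = 22 - 37*√(22 + (-35 - 1*(-28)))/3 = 22 - 37*√(22 + (-35 + 28))/3 = 22 - 37*√(22 - 7)/3 = 22 - 37*√15/3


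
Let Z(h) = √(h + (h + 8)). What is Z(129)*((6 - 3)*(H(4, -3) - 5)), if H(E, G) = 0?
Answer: -15*√266 ≈ -244.64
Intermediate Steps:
Z(h) = √(8 + 2*h) (Z(h) = √(h + (8 + h)) = √(8 + 2*h))
Z(129)*((6 - 3)*(H(4, -3) - 5)) = √(8 + 2*129)*((6 - 3)*(0 - 5)) = √(8 + 258)*(3*(-5)) = √266*(-15) = -15*√266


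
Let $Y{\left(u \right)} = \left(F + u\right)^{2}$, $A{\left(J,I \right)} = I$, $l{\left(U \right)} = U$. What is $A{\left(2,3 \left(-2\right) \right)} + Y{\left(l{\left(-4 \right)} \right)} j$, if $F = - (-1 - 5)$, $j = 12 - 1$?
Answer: $38$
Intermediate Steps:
$j = 11$
$F = 6$ ($F = \left(-1\right) \left(-6\right) = 6$)
$Y{\left(u \right)} = \left(6 + u\right)^{2}$
$A{\left(2,3 \left(-2\right) \right)} + Y{\left(l{\left(-4 \right)} \right)} j = 3 \left(-2\right) + \left(6 - 4\right)^{2} \cdot 11 = -6 + 2^{2} \cdot 11 = -6 + 4 \cdot 11 = -6 + 44 = 38$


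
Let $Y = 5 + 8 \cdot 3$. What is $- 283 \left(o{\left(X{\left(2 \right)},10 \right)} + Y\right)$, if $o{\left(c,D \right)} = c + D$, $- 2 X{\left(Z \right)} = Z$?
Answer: $-10754$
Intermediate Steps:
$X{\left(Z \right)} = - \frac{Z}{2}$
$o{\left(c,D \right)} = D + c$
$Y = 29$ ($Y = 5 + 24 = 29$)
$- 283 \left(o{\left(X{\left(2 \right)},10 \right)} + Y\right) = - 283 \left(\left(10 - 1\right) + 29\right) = - 283 \left(9 + 29\right) = \left(-283\right) 38 = -10754$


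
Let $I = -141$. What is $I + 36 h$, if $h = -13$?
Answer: $-609$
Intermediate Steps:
$I + 36 h = -141 + 36 \left(-13\right) = -141 - 468 = -609$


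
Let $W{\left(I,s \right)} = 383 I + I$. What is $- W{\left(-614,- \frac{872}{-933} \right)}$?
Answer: $235776$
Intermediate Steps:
$W{\left(I,s \right)} = 384 I$
$- W{\left(-614,- \frac{872}{-933} \right)} = - 384 \left(-614\right) = \left(-1\right) \left(-235776\right) = 235776$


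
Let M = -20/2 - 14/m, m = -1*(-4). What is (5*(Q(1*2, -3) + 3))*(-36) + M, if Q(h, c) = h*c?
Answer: 1053/2 ≈ 526.50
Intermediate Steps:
Q(h, c) = c*h
m = 4
M = -27/2 (M = -20/2 - 14/4 = -20*1/2 - 14*1/4 = -10 - 7/2 = -27/2 ≈ -13.500)
(5*(Q(1*2, -3) + 3))*(-36) + M = (5*(-3*2 + 3))*(-36) - 27/2 = (5*(-6 + 3))*(-36) - 27/2 = (5*(-3))*(-36) - 27/2 = -15*(-36) - 27/2 = 540 - 27/2 = 1053/2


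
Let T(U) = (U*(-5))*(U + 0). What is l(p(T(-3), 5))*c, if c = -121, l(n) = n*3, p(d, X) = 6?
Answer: -2178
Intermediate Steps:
T(U) = -5*U² (T(U) = (-5*U)*U = -5*U²)
l(n) = 3*n
l(p(T(-3), 5))*c = (3*6)*(-121) = 18*(-121) = -2178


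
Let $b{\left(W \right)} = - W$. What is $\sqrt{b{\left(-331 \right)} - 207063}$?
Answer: $2 i \sqrt{51683} \approx 454.68 i$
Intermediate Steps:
$\sqrt{b{\left(-331 \right)} - 207063} = \sqrt{\left(-1\right) \left(-331\right) - 207063} = \sqrt{331 - 207063} = \sqrt{-206732} = 2 i \sqrt{51683}$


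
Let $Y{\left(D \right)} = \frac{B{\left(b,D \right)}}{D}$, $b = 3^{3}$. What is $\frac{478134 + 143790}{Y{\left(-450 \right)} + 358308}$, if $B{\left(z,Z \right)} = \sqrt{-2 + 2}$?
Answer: $\frac{51827}{29859} \approx 1.7357$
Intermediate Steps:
$b = 27$
$B{\left(z,Z \right)} = 0$ ($B{\left(z,Z \right)} = \sqrt{0} = 0$)
$Y{\left(D \right)} = 0$ ($Y{\left(D \right)} = \frac{0}{D} = 0$)
$\frac{478134 + 143790}{Y{\left(-450 \right)} + 358308} = \frac{478134 + 143790}{0 + 358308} = \frac{621924}{358308} = 621924 \cdot \frac{1}{358308} = \frac{51827}{29859}$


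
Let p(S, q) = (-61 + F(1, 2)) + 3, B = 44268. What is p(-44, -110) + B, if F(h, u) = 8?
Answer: 44218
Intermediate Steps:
p(S, q) = -50 (p(S, q) = (-61 + 8) + 3 = -53 + 3 = -50)
p(-44, -110) + B = -50 + 44268 = 44218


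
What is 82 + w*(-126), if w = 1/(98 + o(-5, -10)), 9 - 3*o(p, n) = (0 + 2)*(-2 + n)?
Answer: 8812/109 ≈ 80.844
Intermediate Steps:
o(p, n) = 13/3 - 2*n/3 (o(p, n) = 3 - (0 + 2)*(-2 + n)/3 = 3 - 2*(-2 + n)/3 = 3 - (-4 + 2*n)/3 = 3 + (4/3 - 2*n/3) = 13/3 - 2*n/3)
w = 1/109 (w = 1/(98 + (13/3 - 2/3*(-10))) = 1/(98 + (13/3 + 20/3)) = 1/(98 + 11) = 1/109 ≈ 0.0091743)
82 + w*(-126) = 82 + (1/109)*(-126) = 82 - 126/109 = 8812/109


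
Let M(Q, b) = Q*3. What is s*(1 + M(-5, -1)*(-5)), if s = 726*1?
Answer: 55176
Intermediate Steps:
M(Q, b) = 3*Q
s = 726
s*(1 + M(-5, -1)*(-5)) = 726*(1 + (3*(-5))*(-5)) = 726*(1 - 15*(-5)) = 726*(1 + 75) = 726*76 = 55176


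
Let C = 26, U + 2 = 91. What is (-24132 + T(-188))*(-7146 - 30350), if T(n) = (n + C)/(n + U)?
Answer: 9952713264/11 ≈ 9.0479e+8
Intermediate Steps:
U = 89 (U = -2 + 91 = 89)
T(n) = (26 + n)/(89 + n) (T(n) = (n + 26)/(n + 89) = (26 + n)/(89 + n))
(-24132 + T(-188))*(-7146 - 30350) = (-24132 + (26 - 188)/(89 - 188))*(-7146 - 30350) = (-24132 - 162/(-99))*(-37496) = (-24132 - 1/99*(-162))*(-37496) = (-24132 + 18/11)*(-37496) = -265434/11*(-37496) = 9952713264/11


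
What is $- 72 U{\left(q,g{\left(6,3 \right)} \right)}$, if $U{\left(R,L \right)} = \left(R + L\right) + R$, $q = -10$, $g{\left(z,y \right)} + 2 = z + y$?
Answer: $936$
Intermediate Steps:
$g{\left(z,y \right)} = -2 + y + z$ ($g{\left(z,y \right)} = -2 + \left(z + y\right) = -2 + \left(y + z\right) = -2 + y + z$)
$U{\left(R,L \right)} = L + 2 R$ ($U{\left(R,L \right)} = \left(L + R\right) + R = L + 2 R$)
$- 72 U{\left(q,g{\left(6,3 \right)} \right)} = - 72 \left(\left(-2 + 3 + 6\right) + 2 \left(-10\right)\right) = - 72 \left(7 - 20\right) = \left(-72\right) \left(-13\right) = 936$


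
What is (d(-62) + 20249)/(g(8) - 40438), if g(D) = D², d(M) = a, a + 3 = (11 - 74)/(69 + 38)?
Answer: -2166259/4320018 ≈ -0.50145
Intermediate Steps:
a = -384/107 (a = -3 + (11 - 74)/(69 + 38) = -3 - 63/107 = -384/107 ≈ -3.5888)
d(M) = -384/107
(d(-62) + 20249)/(g(8) - 40438) = (-384/107 + 20249)/(8² - 40438) = 2166259/(107*(64 - 40438)) = (2166259/107)/(-40374) = (2166259/107)*(-1/40374) = -2166259/4320018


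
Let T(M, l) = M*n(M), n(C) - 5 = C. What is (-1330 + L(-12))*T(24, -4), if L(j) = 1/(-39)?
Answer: -12034072/13 ≈ -9.2570e+5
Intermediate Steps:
n(C) = 5 + C
T(M, l) = M*(5 + M)
L(j) = -1/39
(-1330 + L(-12))*T(24, -4) = (-1330 - 1/39)*(24*(5 + 24)) = -414968*29/13 = -51871/39*696 = -12034072/13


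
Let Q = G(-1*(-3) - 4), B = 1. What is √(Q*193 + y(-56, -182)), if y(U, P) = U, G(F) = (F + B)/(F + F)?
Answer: 2*I*√14 ≈ 7.4833*I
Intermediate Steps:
G(F) = (1 + F)/(2*F) (G(F) = (F + 1)/(F + F) = (1 + F)/((2*F)) = (1 + F)*(1/(2*F)) = (1 + F)/(2*F))
Q = 0 (Q = (1 + (-1*(-3) - 4))/(2*(-1*(-3) - 4)) = (1 + (3 - 4))/(2*(3 - 4)) = (½)*(1 - 1)/(-1) = (½)*(-1)*0 = 0)
√(Q*193 + y(-56, -182)) = √(0*193 - 56) = √(0 - 56) = √(-56) = 2*I*√14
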